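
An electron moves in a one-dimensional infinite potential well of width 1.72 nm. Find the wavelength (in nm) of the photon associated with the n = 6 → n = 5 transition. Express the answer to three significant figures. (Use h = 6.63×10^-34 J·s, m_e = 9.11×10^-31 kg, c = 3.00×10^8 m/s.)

λ = 887 nm

E_1 = h²/(8m_eL²) = 2.039×10^-20 J, so ΔE = (6² − 5²)E_1 = 2.243×10^-19 J.
λ = hc/ΔE = (6.63×10^-34·3.00×10^8)/2.243×10^-19 = 8.87×10^-7 m = 887 nm.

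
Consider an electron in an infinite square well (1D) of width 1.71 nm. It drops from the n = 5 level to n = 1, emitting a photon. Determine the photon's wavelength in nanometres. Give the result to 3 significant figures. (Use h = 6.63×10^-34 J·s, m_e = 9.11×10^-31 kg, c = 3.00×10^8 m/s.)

λ = 402 nm

E_1 = h²/(8m_eL²) = 2.063×10^-20 J, so ΔE = (5² − 1²)E_1 = 4.951×10^-19 J.
λ = hc/ΔE = (6.63×10^-34·3.00×10^8)/4.951×10^-19 = 4.02×10^-7 m = 402 nm.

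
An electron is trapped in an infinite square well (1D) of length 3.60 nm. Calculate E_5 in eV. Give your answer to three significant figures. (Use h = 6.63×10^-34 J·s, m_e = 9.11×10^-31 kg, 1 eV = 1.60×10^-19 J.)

E_5 = 0.727 eV

For an infinite well E_n = n²h²/(8m_eL²), so E_1 = h²/(8m_eL²) = (6.63×10^-34)²/(8·9.11×10^-31·(3.60×10^-9 m)²) = 4.654×10^-21 J.
Then E_5 = 5²·E_1 = 25·4.654×10^-21 J = 1.163×10^-19 J.
Converting, E_5 = 1.163×10^-19 J / (1.60×10^-19 J/eV) = 0.727 eV.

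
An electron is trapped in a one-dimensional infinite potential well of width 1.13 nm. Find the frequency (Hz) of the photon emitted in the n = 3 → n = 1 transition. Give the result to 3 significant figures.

f = 5.70×10^14 Hz

E_1 = h²/(8m_eL²) = 4.718×10^-20 J and ΔE = (3² − 1²)E_1 = 3.774×10^-19 J.
f = ΔE/h = 3.774×10^-19/6.626×10^-34 = 5.70×10^14 Hz.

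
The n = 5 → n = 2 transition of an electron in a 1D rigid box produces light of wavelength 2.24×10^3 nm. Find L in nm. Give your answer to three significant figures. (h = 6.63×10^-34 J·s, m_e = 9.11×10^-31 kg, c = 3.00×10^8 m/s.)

L = 3.78 nm

The photon carries ΔE = hc/λ = 6.63×10^-34·3.00×10^8/2.24×10^-6 m = 8.879×10^-20 J.
Since ΔE = (5² − 2²)E_1, E_1 = 4.228×10^-21 J, and L = h/√(8m_eE_1) = 3.78×10^-9 m = 3.78 nm.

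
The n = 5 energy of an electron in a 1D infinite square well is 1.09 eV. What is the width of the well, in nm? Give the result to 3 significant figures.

From E_n = n²h²/(8m_eL²), L = n·h/√(8m_eE_n).
E_5 = 1.09 eV = 1.746×10^-19 J, so L = 5·6.626×10^-34/√(8·9.109×10^-31·1.746×10^-19) = 2.94×10^-9 m = 2.94 nm.

L = 2.94 nm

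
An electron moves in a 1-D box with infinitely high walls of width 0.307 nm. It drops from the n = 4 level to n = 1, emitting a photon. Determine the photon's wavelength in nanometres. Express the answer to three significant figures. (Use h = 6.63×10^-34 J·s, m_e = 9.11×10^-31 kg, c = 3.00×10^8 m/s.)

λ = 20.7 nm

E_1 = h²/(8m_eL²) = 6.399×10^-19 J, so ΔE = (4² − 1²)E_1 = 9.599×10^-18 J.
λ = hc/ΔE = (6.63×10^-34·3.00×10^8)/9.599×10^-18 = 2.07×10^-8 m = 20.7 nm.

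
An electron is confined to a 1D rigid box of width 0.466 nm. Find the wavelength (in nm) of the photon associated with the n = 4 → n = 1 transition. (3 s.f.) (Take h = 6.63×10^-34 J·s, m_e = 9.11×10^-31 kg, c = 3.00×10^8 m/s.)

λ = 47.7 nm

E_1 = h²/(8m_eL²) = 2.777×10^-19 J, so ΔE = (4² − 1²)E_1 = 4.166×10^-18 J.
λ = hc/ΔE = (6.63×10^-34·3.00×10^8)/4.166×10^-18 = 4.77×10^-8 m = 47.7 nm.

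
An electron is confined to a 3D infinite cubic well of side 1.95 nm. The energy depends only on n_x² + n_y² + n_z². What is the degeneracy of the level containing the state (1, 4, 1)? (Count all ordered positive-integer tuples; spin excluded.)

The level has n_x² + n_y² + n_z² = 18. The ordered positive-integer solutions are (1, 1, 4), (1, 4, 1), (4, 1, 1).
That gives 3 states.

degeneracy = 3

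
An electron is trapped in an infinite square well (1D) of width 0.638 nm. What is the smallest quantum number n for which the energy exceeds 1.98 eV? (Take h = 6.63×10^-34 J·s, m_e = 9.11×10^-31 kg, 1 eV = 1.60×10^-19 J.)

n = 2

E_1 = h²/(8m_eL²) = 1.482×10^-19 J = 0.9263 eV.
Need n² > 1.98/0.9263 = 2.138, i.e. n > 1.462.
The smallest integer satisfying this is n = 2.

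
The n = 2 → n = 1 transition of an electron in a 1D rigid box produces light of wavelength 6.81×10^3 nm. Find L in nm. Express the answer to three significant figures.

The photon carries ΔE = hc/λ = 6.626×10^-34·2.998×10^8/6.81×10^-6 m = 2.917×10^-20 J.
Since ΔE = (2² − 1²)E_1, E_1 = 9.723×10^-21 J, and L = h/√(8m_eE_1) = 2.49×10^-9 m = 2.49 nm.

L = 2.49 nm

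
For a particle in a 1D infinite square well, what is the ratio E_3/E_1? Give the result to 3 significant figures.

E_n ∝ n², so E_3/E_1 = 3²/1² = 9/1 = 9.00.

9.00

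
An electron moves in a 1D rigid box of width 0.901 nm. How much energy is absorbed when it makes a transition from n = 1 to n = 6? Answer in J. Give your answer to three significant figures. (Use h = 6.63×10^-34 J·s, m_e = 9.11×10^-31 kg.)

E_1 = h²/(8m_eL²) = 7.430×10^-20 J.
|ΔE| = |1² − 6²|·E_1 = 35·7.430×10^-20 J = 2.60×10^-18 J.

|ΔE| = 2.60×10^-18 J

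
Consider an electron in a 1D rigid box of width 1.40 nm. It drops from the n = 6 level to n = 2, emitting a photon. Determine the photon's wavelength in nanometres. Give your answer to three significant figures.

E_1 = h²/(8m_eL²) = 3.074×10^-20 J, so ΔE = (6² − 2²)E_1 = 9.837×10^-19 J.
λ = hc/ΔE = (6.626×10^-34·2.998×10^8)/9.837×10^-19 = 2.02×10^-7 m = 202 nm.

λ = 202 nm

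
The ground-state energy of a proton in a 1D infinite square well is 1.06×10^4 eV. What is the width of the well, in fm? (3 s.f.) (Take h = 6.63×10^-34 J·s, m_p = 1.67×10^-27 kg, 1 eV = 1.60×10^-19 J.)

From E_n = n²h²/(8m_pL²), L = n·h/√(8m_pE_n).
E_1 = 1.06×10^4 eV = 1.696×10^-15 J, so L = 1·6.63×10^-34/√(8·1.67×10^-27·1.696×10^-15) = 1.39×10^-13 m = 139 fm.

L = 139 fm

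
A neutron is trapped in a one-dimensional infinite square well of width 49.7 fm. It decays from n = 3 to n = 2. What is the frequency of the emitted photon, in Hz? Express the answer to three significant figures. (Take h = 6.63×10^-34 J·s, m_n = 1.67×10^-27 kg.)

E_1 = h²/(8m_nL²) = 1.332×10^-14 J and ΔE = (3² − 2²)E_1 = 6.660×10^-14 J.
f = ΔE/h = 6.660×10^-14/6.63×10^-34 = 1.00×10^20 Hz.

f = 1.00×10^20 Hz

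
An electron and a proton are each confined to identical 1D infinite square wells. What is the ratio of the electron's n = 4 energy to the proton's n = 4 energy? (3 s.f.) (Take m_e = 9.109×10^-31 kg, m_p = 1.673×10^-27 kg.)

E_n ∝ 1/m at fixed n and L, so the ratio is m_p/m_e = 1.673×10^-27/9.109×10^-31 = 1.84×10^3.

1.84×10^3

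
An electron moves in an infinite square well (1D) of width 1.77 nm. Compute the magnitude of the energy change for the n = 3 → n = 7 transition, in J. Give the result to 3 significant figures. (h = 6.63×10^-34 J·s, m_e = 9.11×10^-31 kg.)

E_1 = h²/(8m_eL²) = 1.925×10^-20 J.
|ΔE| = |3² − 7²|·E_1 = 40·1.925×10^-20 J = 7.70×10^-19 J.

|ΔE| = 7.70×10^-19 J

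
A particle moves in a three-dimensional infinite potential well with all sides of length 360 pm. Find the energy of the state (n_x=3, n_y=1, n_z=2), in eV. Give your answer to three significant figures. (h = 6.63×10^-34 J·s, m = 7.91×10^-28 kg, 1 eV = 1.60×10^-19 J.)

E = 0.0469 eV

For a 3D rectangular well E = (h²/8m)·Σ n_i²/L_i² = (6.63×10^-34)²/(8·7.91×10^-28) · [3²/(360 pm)² + 1²/(360 pm)² + 2²/(360 pm)²].
Evaluating gives E = 7.504×10^-21 J = 0.0469 eV.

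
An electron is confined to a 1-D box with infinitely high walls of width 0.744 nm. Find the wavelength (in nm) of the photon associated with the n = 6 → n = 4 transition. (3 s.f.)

E_1 = h²/(8m_eL²) = 1.088×10^-19 J, so ΔE = (6² − 4²)E_1 = 2.176×10^-18 J.
λ = hc/ΔE = (6.626×10^-34·2.998×10^8)/2.176×10^-18 = 9.13×10^-8 m = 91.3 nm.

λ = 91.3 nm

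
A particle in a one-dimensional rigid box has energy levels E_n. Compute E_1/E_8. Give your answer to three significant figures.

0.0156

E_n ∝ n², so E_1/E_8 = 1²/8² = 1/64 = 0.0156.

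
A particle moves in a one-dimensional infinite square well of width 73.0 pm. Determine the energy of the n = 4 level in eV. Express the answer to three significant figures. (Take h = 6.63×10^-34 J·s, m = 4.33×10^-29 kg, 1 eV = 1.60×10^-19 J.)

For an infinite well E_n = n²h²/(8mL²), so E_1 = h²/(8mL²) = (6.63×10^-34)²/(8·4.33×10^-29·(7.30×10^-11 m)²) = 2.381×10^-19 J.
Then E_4 = 4²·E_1 = 16·2.381×10^-19 J = 3.810×10^-18 J.
Converting, E_4 = 3.810×10^-18 J / (1.60×10^-19 J/eV) = 23.8 eV.

E_4 = 23.8 eV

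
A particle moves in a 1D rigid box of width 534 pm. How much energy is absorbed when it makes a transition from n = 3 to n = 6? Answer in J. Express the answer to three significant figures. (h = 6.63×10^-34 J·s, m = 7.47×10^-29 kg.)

|ΔE| = 6.96×10^-20 J

E_1 = h²/(8mL²) = 2.579×10^-21 J.
|ΔE| = |3² − 6²|·E_1 = 27·2.579×10^-21 J = 6.96×10^-20 J.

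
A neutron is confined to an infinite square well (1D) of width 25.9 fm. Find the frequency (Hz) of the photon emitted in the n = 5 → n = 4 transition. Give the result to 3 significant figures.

E_1 = h²/(8m_nL²) = 4.884×10^-14 J and ΔE = (5² − 4²)E_1 = 4.396×10^-13 J.
f = ΔE/h = 4.396×10^-13/6.626×10^-34 = 6.63×10^20 Hz.

f = 6.63×10^20 Hz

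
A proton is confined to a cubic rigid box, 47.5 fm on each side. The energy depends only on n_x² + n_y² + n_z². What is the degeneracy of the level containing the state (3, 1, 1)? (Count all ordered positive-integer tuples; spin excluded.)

The level has n_x² + n_y² + n_z² = 11. The ordered positive-integer solutions are (1, 1, 3), (1, 3, 1), (3, 1, 1).
That gives 3 states.

degeneracy = 3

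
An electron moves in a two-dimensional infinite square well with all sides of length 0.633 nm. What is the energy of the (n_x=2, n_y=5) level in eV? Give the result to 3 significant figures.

For a 2D rectangular well E = (h²/8m_e)·Σ n_i²/L_i² = (6.626×10^-34)²/(8·9.109×10^-31) · [2²/(0.633 nm)² + 5²/(0.633 nm)²].
Evaluating gives E = 4.360×10^-18 J = 27.2 eV.

E = 27.2 eV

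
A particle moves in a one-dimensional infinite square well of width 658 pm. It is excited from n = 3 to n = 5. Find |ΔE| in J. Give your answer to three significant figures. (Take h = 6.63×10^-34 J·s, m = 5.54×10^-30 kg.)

|ΔE| = 3.67×10^-19 J

E_1 = h²/(8mL²) = 2.291×10^-20 J.
|ΔE| = |3² − 5²|·E_1 = 16·2.291×10^-20 J = 3.67×10^-19 J.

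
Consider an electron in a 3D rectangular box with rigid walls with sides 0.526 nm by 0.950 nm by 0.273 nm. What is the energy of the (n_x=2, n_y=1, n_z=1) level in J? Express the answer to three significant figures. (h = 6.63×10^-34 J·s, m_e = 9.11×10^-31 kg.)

For a 3D rectangular well E = (h²/8m_e)·Σ n_i²/L_i² = (6.63×10^-34)²/(8·9.11×10^-31) · [2²/(0.526 nm)² + 1²/(0.950 nm)² + 1²/(0.273 nm)²].
Evaluating gives E = 1.75×10^-18 J.

E = 1.75×10^-18 J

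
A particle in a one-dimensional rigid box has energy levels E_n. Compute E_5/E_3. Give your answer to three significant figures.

2.78

E_n ∝ n², so E_5/E_3 = 5²/3² = 25/9 = 2.78.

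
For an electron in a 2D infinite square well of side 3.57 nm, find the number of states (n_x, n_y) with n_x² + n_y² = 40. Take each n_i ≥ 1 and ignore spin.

The level has n_x² + n_y² = 40. The ordered positive-integer solutions are (2, 6), (6, 2).
That gives 2 states.

degeneracy = 2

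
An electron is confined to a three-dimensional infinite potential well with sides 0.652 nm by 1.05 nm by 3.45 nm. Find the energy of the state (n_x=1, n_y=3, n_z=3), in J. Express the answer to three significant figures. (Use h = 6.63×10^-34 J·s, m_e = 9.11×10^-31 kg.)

E = 6.80×10^-19 J

For a 3D rectangular well E = (h²/8m_e)·Σ n_i²/L_i² = (6.63×10^-34)²/(8·9.11×10^-31) · [1²/(0.652 nm)² + 3²/(1.05 nm)² + 3²/(3.45 nm)²].
Evaluating gives E = 6.80×10^-19 J.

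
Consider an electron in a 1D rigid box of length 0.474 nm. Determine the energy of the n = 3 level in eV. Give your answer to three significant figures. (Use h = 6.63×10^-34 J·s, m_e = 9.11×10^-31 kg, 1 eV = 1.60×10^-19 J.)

For an infinite well E_n = n²h²/(8m_eL²), so E_1 = h²/(8m_eL²) = (6.63×10^-34)²/(8·9.11×10^-31·(4.74×10^-10 m)²) = 2.684×10^-19 J.
Then E_3 = 3²·E_1 = 9·2.684×10^-19 J = 2.416×10^-18 J.
Converting, E_3 = 2.416×10^-18 J / (1.60×10^-19 J/eV) = 15.1 eV.

E_3 = 15.1 eV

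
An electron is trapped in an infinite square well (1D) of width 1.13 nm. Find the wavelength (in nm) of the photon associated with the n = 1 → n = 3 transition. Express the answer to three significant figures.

E_1 = h²/(8m_eL²) = 4.718×10^-20 J, so ΔE = (3² − 1²)E_1 = 3.774×10^-19 J.
λ = hc/ΔE = (6.626×10^-34·2.998×10^8)/3.774×10^-19 = 5.26×10^-7 m = 526 nm.

λ = 526 nm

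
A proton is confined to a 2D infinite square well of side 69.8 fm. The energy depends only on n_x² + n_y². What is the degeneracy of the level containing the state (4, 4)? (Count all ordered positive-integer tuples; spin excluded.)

degeneracy = 1

The level has n_x² + n_y² = 32. The ordered positive-integer solutions are (4, 4).
That gives 1 state.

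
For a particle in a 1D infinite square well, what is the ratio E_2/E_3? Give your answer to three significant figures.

0.444

E_n ∝ n², so E_2/E_3 = 2²/3² = 4/9 = 0.444.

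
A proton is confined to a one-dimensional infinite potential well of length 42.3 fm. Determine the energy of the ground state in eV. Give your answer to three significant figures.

For an infinite well E_n = n²h²/(8m_pL²), so E_1 = h²/(8m_pL²) = (6.626×10^-34)²/(8·1.673×10^-27·(4.23×10^-14 m)²) = 1.833×10^-14 J.
Converting, E_1 = 1.833×10^-14 J / (1.602×10^-19 J/eV) = 1.14×10^5 eV.

E_1 = 1.14×10^5 eV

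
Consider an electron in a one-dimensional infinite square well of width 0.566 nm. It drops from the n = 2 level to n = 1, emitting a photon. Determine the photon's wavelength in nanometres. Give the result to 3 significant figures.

E_1 = h²/(8m_eL²) = 1.881×10^-19 J, so ΔE = (2² − 1²)E_1 = 5.643×10^-19 J.
λ = hc/ΔE = (6.626×10^-34·2.998×10^8)/5.643×10^-19 = 3.52×10^-7 m = 352 nm.

λ = 352 nm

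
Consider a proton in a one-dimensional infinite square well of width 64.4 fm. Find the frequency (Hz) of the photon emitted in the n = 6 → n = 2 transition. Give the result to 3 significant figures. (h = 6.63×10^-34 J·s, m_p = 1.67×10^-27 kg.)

f = 3.83×10^20 Hz

E_1 = h²/(8m_pL²) = 7.933×10^-15 J and ΔE = (6² − 2²)E_1 = 2.539×10^-13 J.
f = ΔE/h = 2.539×10^-13/6.63×10^-34 = 3.83×10^20 Hz.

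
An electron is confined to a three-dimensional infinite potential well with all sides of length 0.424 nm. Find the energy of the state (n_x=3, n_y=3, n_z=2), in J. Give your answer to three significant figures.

For a 3D rectangular well E = (h²/8m_e)·Σ n_i²/L_i² = (6.626×10^-34)²/(8·9.109×10^-31) · [3²/(0.424 nm)² + 3²/(0.424 nm)² + 2²/(0.424 nm)²].
Evaluating gives E = 7.37×10^-18 J.

E = 7.37×10^-18 J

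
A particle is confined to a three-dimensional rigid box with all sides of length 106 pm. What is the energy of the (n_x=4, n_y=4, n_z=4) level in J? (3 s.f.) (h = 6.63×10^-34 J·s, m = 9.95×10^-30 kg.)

For a 3D rectangular well E = (h²/8m)·Σ n_i²/L_i² = (6.63×10^-34)²/(8·9.95×10^-30) · [4²/(106 pm)² + 4²/(106 pm)² + 4²/(106 pm)²].
Evaluating gives E = 2.36×10^-17 J.

E = 2.36×10^-17 J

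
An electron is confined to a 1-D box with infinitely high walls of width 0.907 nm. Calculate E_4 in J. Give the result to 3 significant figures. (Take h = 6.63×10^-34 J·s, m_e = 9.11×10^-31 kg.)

For an infinite well E_n = n²h²/(8m_eL²), so E_1 = h²/(8m_eL²) = (6.63×10^-34)²/(8·9.11×10^-31·(9.07×10^-10 m)²) = 7.332×10^-20 J.
Then E_4 = 4²·E_1 = 16·7.332×10^-20 J = 1.17×10^-18 J.

E_4 = 1.17×10^-18 J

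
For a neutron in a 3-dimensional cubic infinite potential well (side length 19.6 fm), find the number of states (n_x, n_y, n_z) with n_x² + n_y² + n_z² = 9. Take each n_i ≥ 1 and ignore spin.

degeneracy = 3

The level has n_x² + n_y² + n_z² = 9. The ordered positive-integer solutions are (1, 2, 2), (2, 1, 2), (2, 2, 1).
That gives 3 states.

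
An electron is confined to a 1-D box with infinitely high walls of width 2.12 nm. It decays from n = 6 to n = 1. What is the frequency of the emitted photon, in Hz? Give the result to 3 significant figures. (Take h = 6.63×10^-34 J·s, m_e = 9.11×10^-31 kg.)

f = 7.08×10^14 Hz

E_1 = h²/(8m_eL²) = 1.342×10^-20 J and ΔE = (6² − 1²)E_1 = 4.697×10^-19 J.
f = ΔE/h = 4.697×10^-19/6.63×10^-34 = 7.08×10^14 Hz.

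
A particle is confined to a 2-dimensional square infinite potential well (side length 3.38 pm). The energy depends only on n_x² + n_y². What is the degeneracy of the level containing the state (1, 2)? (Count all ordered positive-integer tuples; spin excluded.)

degeneracy = 2

The level has n_x² + n_y² = 5. The ordered positive-integer solutions are (1, 2), (2, 1).
That gives 2 states.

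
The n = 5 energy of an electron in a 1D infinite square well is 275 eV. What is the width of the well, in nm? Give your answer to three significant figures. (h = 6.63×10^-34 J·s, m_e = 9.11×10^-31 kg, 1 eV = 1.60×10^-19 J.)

From E_n = n²h²/(8m_eL²), L = n·h/√(8m_eE_n).
E_5 = 275 eV = 4.400×10^-17 J, so L = 5·6.63×10^-34/√(8·9.11×10^-31·4.400×10^-17) = 1.85×10^-10 m = 0.185 nm.

L = 0.185 nm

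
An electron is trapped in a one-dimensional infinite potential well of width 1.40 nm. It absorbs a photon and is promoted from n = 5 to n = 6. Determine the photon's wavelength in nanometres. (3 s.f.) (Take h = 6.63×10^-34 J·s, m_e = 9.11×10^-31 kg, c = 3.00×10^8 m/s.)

λ = 588 nm

E_1 = h²/(8m_eL²) = 3.077×10^-20 J, so ΔE = (6² − 5²)E_1 = 3.385×10^-19 J.
λ = hc/ΔE = (6.63×10^-34·3.00×10^8)/3.385×10^-19 = 5.88×10^-7 m = 588 nm.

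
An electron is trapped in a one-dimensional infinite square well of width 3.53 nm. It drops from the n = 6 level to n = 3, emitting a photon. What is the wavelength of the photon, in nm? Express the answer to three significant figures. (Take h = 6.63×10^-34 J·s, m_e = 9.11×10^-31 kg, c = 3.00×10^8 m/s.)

E_1 = h²/(8m_eL²) = 4.840×10^-21 J, so ΔE = (6² − 3²)E_1 = 1.307×10^-19 J.
λ = hc/ΔE = (6.63×10^-34·3.00×10^8)/1.307×10^-19 = 1.52×10^-6 m = 1.52×10^3 nm.

λ = 1.52×10^3 nm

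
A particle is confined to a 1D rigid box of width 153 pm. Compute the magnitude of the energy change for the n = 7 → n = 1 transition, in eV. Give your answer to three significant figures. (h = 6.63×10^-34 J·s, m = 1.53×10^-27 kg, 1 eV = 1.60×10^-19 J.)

E_1 = h²/(8mL²) = 1.534×10^-21 J.
|ΔE| = |7² − 1²|·E_1 = 48·1.534×10^-21 J = 7.363×10^-20 J = 0.460 eV.

|ΔE| = 0.460 eV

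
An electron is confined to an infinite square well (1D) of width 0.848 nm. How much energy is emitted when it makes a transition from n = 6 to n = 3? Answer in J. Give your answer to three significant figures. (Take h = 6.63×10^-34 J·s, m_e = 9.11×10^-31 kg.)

|ΔE| = 2.26×10^-18 J

E_1 = h²/(8m_eL²) = 8.387×10^-20 J.
|ΔE| = |6² − 3²|·E_1 = 27·8.387×10^-20 J = 2.26×10^-18 J.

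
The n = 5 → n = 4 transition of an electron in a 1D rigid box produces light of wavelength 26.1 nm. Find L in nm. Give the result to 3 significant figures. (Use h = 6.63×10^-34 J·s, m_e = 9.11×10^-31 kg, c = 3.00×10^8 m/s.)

The photon carries ΔE = hc/λ = 6.63×10^-34·3.00×10^8/2.61×10^-8 m = 7.621×10^-18 J.
Since ΔE = (5² − 4²)E_1, E_1 = 8.468×10^-19 J, and L = h/√(8m_eE_1) = 2.67×10^-10 m = 0.267 nm.

L = 0.267 nm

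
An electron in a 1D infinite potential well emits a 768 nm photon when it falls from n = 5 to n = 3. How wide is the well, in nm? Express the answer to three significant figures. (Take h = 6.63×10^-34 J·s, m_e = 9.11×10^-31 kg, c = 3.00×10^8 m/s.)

L = 1.93 nm

The photon carries ΔE = hc/λ = 6.63×10^-34·3.00×10^8/7.68×10^-7 m = 2.590×10^-19 J.
Since ΔE = (5² − 3²)E_1, E_1 = 1.619×10^-20 J, and L = h/√(8m_eE_1) = 1.93×10^-9 m = 1.93 nm.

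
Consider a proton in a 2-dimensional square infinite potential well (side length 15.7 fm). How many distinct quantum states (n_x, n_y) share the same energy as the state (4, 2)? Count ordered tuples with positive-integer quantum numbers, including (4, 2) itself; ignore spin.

degeneracy = 2

The level has n_x² + n_y² = 20. The ordered positive-integer solutions are (2, 4), (4, 2).
That gives 2 states.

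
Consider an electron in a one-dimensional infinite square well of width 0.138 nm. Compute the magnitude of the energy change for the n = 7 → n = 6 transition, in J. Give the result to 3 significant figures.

|ΔE| = 4.11×10^-17 J

E_1 = h²/(8m_eL²) = 3.164×10^-18 J.
|ΔE| = |7² − 6²|·E_1 = 13·3.164×10^-18 J = 4.11×10^-17 J.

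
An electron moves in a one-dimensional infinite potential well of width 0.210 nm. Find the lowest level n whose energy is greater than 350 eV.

n = 7

E_1 = h²/(8m_eL²) = 1.366×10^-18 J = 8.527 eV.
Need n² > 350/8.527 = 41.05, i.e. n > 6.407.
The smallest integer satisfying this is n = 7.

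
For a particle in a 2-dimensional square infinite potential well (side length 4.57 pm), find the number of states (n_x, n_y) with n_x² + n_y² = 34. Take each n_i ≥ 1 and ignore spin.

The level has n_x² + n_y² = 34. The ordered positive-integer solutions are (3, 5), (5, 3).
That gives 2 states.

degeneracy = 2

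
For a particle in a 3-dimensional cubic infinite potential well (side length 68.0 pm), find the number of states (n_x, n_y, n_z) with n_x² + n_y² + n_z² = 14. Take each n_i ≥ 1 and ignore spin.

degeneracy = 6

The level has n_x² + n_y² + n_z² = 14. The ordered positive-integer solutions are (1, 2, 3), (1, 3, 2), (2, 1, 3), (2, 3, 1), (3, 1, 2), (3, 2, 1).
That gives 6 states.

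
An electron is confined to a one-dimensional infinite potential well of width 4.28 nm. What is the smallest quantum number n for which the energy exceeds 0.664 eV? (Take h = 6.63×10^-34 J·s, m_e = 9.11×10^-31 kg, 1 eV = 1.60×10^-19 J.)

E_1 = h²/(8m_eL²) = 3.293×10^-21 J = 0.02058 eV.
Need n² > 0.664/0.02058 = 32.26, i.e. n > 5.680.
The smallest integer satisfying this is n = 6.

n = 6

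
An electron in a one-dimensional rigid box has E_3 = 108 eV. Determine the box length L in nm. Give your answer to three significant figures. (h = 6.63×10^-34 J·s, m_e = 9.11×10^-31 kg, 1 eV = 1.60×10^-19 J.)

From E_n = n²h²/(8m_eL²), L = n·h/√(8m_eE_n).
E_3 = 108 eV = 1.728×10^-17 J, so L = 3·6.63×10^-34/√(8·9.11×10^-31·1.728×10^-17) = 1.77×10^-10 m = 0.177 nm.

L = 0.177 nm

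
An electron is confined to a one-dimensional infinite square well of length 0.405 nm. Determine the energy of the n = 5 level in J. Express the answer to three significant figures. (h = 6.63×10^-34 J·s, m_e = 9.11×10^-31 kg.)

For an infinite well E_n = n²h²/(8m_eL²), so E_1 = h²/(8m_eL²) = (6.63×10^-34)²/(8·9.11×10^-31·(4.05×10^-10 m)²) = 3.677×10^-19 J.
Then E_5 = 5²·E_1 = 25·3.677×10^-19 J = 9.19×10^-18 J.

E_5 = 9.19×10^-18 J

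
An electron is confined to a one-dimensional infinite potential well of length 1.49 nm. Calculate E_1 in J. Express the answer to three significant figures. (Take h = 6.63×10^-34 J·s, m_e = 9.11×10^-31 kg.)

For an infinite well E_n = n²h²/(8m_eL²), so E_1 = h²/(8m_eL²) = (6.63×10^-34)²/(8·9.11×10^-31·(1.49×10^-9 m)²) = 2.717×10^-20 J.

E_1 = 2.72×10^-20 J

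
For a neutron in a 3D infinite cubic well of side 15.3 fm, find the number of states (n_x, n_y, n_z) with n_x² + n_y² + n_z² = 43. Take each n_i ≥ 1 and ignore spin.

The level has n_x² + n_y² + n_z² = 43. The ordered positive-integer solutions are (3, 3, 5), (3, 5, 3), (5, 3, 3).
That gives 3 states.

degeneracy = 3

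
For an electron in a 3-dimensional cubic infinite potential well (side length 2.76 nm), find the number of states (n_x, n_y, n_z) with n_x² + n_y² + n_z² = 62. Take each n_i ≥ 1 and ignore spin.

degeneracy = 12

The level has n_x² + n_y² + n_z² = 62. The ordered positive-integer solutions are (1, 5, 6), (1, 6, 5), (2, 3, 7), (2, 7, 3), (3, 2, 7), (3, 7, 2), (5, 1, 6), (5, 6, 1), (6, 1, 5), (6, 5, 1), (7, 2, 3), (7, 3, 2).
That gives 12 states.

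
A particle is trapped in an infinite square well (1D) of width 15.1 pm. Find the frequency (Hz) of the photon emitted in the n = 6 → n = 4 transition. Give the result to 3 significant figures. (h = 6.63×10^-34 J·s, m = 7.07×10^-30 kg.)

E_1 = h²/(8mL²) = 3.409×10^-17 J and ΔE = (6² − 4²)E_1 = 6.818×10^-16 J.
f = ΔE/h = 6.818×10^-16/6.63×10^-34 = 1.03×10^18 Hz.

f = 1.03×10^18 Hz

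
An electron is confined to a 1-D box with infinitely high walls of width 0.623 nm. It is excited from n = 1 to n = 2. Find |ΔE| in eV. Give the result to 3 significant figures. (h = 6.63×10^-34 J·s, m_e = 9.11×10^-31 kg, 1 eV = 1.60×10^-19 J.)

E_1 = h²/(8m_eL²) = 1.554×10^-19 J.
|ΔE| = |1² − 2²|·E_1 = 3·1.554×10^-19 J = 4.662×10^-19 J = 2.91 eV.

|ΔE| = 2.91 eV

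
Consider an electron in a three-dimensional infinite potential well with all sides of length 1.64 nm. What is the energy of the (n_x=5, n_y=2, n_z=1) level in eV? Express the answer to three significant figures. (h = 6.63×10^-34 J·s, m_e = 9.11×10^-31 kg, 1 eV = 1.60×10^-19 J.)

For a 3D rectangular well E = (h²/8m_e)·Σ n_i²/L_i² = (6.63×10^-34)²/(8·9.11×10^-31) · [5²/(1.64 nm)² + 2²/(1.64 nm)² + 1²/(1.64 nm)²].
Evaluating gives E = 6.727×10^-19 J = 4.20 eV.

E = 4.20 eV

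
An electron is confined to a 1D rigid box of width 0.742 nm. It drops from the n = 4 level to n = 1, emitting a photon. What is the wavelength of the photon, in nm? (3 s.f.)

E_1 = h²/(8m_eL²) = 1.094×10^-19 J, so ΔE = (4² − 1²)E_1 = 1.641×10^-18 J.
λ = hc/ΔE = (6.626×10^-34·2.998×10^8)/1.641×10^-18 = 1.21×10^-7 m = 121 nm.

λ = 121 nm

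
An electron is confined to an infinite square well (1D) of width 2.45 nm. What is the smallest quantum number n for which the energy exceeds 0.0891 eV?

n = 2

E_1 = h²/(8m_eL²) = 1.004×10^-20 J = 0.06267 eV.
Need n² > 0.0891/0.06267 = 1.422, i.e. n > 1.192.
The smallest integer satisfying this is n = 2.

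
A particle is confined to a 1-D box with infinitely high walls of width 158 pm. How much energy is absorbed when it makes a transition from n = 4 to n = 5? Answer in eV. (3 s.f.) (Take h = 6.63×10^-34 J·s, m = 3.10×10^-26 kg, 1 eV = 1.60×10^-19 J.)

|ΔE| = 0.00399 eV

E_1 = h²/(8mL²) = 7.100×10^-23 J.
|ΔE| = |4² − 5²|·E_1 = 9·7.100×10^-23 J = 6.390×10^-22 J = 0.00399 eV.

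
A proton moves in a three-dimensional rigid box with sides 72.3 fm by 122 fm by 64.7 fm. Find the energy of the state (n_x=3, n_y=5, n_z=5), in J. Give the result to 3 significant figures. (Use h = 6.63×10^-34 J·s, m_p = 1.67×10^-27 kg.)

E = 3.08×10^-13 J

For a 3D rectangular well E = (h²/8m_p)·Σ n_i²/L_i² = (6.63×10^-34)²/(8·1.67×10^-27) · [3²/(72.3 fm)² + 5²/(122 fm)² + 5²/(64.7 fm)²].
Evaluating gives E = 3.08×10^-13 J.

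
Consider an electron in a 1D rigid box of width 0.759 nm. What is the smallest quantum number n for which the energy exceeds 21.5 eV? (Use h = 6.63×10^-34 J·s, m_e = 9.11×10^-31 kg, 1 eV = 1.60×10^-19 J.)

E_1 = h²/(8m_eL²) = 1.047×10^-19 J = 0.6544 eV.
Need n² > 21.5/0.6544 = 32.85, i.e. n > 5.731.
The smallest integer satisfying this is n = 6.

n = 6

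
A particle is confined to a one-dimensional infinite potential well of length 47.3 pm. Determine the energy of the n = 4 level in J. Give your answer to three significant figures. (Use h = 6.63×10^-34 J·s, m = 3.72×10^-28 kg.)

E_4 = 1.06×10^-18 J

For an infinite well E_n = n²h²/(8mL²), so E_1 = h²/(8mL²) = (6.63×10^-34)²/(8·3.72×10^-28·(4.73×10^-11 m)²) = 6.602×10^-20 J.
Then E_4 = 4²·E_1 = 16·6.602×10^-20 J = 1.06×10^-18 J.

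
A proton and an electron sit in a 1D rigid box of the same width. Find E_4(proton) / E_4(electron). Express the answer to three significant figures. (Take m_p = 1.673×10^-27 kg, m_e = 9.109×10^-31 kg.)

5.44×10^-4

E_n ∝ 1/m at fixed n and L, so the ratio is m_e/m_p = 9.109×10^-31/1.673×10^-27 = 5.44×10^-4.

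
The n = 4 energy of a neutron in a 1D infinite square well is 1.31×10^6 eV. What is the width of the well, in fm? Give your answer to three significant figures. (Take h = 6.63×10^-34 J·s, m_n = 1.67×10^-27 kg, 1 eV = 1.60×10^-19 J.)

From E_n = n²h²/(8m_nL²), L = n·h/√(8m_nE_n).
E_4 = 1.31×10^6 eV = 2.096×10^-13 J, so L = 4·6.63×10^-34/√(8·1.67×10^-27·2.096×10^-13) = 5.01×10^-14 m = 50.1 fm.

L = 50.1 fm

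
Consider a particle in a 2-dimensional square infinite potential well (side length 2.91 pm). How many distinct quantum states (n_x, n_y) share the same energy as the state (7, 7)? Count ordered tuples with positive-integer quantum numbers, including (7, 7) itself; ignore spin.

degeneracy = 1

The level has n_x² + n_y² = 98. The ordered positive-integer solutions are (7, 7).
That gives 1 state.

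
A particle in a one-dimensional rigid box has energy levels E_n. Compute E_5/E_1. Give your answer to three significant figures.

E_n ∝ n², so E_5/E_1 = 5²/1² = 25/1 = 25.0.

25.0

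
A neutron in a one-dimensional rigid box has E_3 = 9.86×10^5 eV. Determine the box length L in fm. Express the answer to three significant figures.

L = 43.2 fm

From E_n = n²h²/(8m_nL²), L = n·h/√(8m_nE_n).
E_3 = 9.86×10^5 eV = 1.580×10^-13 J, so L = 3·6.626×10^-34/√(8·1.675×10^-27·1.580×10^-13) = 4.32×10^-14 m = 43.2 fm.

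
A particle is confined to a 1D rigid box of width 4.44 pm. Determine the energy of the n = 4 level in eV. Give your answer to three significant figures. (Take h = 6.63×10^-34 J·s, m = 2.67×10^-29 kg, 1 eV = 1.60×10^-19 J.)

E_4 = 1.04×10^4 eV

For an infinite well E_n = n²h²/(8mL²), so E_1 = h²/(8mL²) = (6.63×10^-34)²/(8·2.67×10^-29·(4.44×10^-12 m)²) = 1.044×10^-16 J.
Then E_4 = 4²·E_1 = 16·1.044×10^-16 J = 1.670×10^-15 J.
Converting, E_4 = 1.670×10^-15 J / (1.60×10^-19 J/eV) = 1.04×10^4 eV.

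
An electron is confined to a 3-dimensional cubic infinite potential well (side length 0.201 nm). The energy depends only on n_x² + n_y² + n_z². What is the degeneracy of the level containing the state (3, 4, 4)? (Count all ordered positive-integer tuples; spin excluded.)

degeneracy = 9

The level has n_x² + n_y² + n_z² = 41. The ordered positive-integer solutions are (1, 2, 6), (1, 6, 2), (2, 1, 6), (2, 6, 1), (3, 4, 4), (4, 3, 4), (4, 4, 3), (6, 1, 2), (6, 2, 1).
That gives 9 states.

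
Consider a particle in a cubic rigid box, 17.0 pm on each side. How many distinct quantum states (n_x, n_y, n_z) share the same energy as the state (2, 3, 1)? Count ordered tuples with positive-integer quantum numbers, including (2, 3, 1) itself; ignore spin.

degeneracy = 6

The level has n_x² + n_y² + n_z² = 14. The ordered positive-integer solutions are (1, 2, 3), (1, 3, 2), (2, 1, 3), (2, 3, 1), (3, 1, 2), (3, 2, 1).
That gives 6 states.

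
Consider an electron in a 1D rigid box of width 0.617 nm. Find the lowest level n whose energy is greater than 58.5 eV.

n = 8

E_1 = h²/(8m_eL²) = 1.583×10^-19 J = 0.9881 eV.
Need n² > 58.5/0.9881 = 59.20, i.e. n > 7.694.
The smallest integer satisfying this is n = 8.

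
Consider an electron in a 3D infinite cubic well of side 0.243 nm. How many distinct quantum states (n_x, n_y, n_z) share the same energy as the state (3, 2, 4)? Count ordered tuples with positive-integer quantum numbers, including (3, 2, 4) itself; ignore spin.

The level has n_x² + n_y² + n_z² = 29. The ordered positive-integer solutions are (2, 3, 4), (2, 4, 3), (3, 2, 4), (3, 4, 2), (4, 2, 3), (4, 3, 2).
That gives 6 states.

degeneracy = 6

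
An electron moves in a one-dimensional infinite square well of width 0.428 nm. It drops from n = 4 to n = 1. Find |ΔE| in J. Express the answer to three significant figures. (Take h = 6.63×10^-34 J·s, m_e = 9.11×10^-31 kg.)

E_1 = h²/(8m_eL²) = 3.293×10^-19 J.
|ΔE| = |4² − 1²|·E_1 = 15·3.293×10^-19 J = 4.94×10^-18 J.

|ΔE| = 4.94×10^-18 J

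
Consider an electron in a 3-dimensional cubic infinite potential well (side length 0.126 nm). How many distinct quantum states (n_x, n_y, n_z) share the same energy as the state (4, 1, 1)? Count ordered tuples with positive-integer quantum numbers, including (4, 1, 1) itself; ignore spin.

degeneracy = 3

The level has n_x² + n_y² + n_z² = 18. The ordered positive-integer solutions are (1, 1, 4), (1, 4, 1), (4, 1, 1).
That gives 3 states.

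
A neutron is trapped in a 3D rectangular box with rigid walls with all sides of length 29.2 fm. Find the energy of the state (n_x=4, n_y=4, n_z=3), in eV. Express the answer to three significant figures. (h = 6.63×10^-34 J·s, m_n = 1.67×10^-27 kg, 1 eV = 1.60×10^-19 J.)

E = 9.89×10^6 eV

For a 3D rectangular well E = (h²/8m_n)·Σ n_i²/L_i² = (6.63×10^-34)²/(8·1.67×10^-27) · [4²/(29.2 fm)² + 4²/(29.2 fm)² + 3²/(29.2 fm)²].
Evaluating gives E = 1.582×10^-12 J = 9.89×10^6 eV.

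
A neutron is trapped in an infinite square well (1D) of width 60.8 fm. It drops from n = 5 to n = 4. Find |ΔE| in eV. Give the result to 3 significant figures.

|ΔE| = 4.98×10^5 eV

E_1 = h²/(8m_nL²) = 8.863×10^-15 J.
|ΔE| = |5² − 4²|·E_1 = 9·8.863×10^-15 J = 7.977×10^-14 J = 4.98×10^5 eV.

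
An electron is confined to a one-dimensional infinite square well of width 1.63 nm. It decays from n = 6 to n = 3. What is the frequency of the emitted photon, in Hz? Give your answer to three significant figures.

f = 9.24×10^14 Hz

E_1 = h²/(8m_eL²) = 2.268×10^-20 J and ΔE = (6² − 3²)E_1 = 6.124×10^-19 J.
f = ΔE/h = 6.124×10^-19/6.626×10^-34 = 9.24×10^14 Hz.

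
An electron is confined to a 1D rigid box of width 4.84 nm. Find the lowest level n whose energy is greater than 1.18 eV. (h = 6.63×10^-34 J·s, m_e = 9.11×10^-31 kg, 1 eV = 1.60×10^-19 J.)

E_1 = h²/(8m_eL²) = 2.575×10^-21 J = 0.01609 eV.
Need n² > 1.18/0.01609 = 73.34, i.e. n > 8.564.
The smallest integer satisfying this is n = 9.

n = 9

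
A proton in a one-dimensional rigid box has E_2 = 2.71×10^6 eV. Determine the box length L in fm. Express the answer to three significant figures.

From E_n = n²h²/(8m_pL²), L = n·h/√(8m_pE_n).
E_2 = 2.71×10^6 eV = 4.341×10^-13 J, so L = 2·6.626×10^-34/√(8·1.673×10^-27·4.341×10^-13) = 1.74×10^-14 m = 17.4 fm.

L = 17.4 fm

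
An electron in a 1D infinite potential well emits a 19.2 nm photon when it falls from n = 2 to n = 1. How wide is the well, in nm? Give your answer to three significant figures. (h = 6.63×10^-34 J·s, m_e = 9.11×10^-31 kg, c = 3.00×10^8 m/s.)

The photon carries ΔE = hc/λ = 6.63×10^-34·3.00×10^8/1.92×10^-8 m = 1.036×10^-17 J.
Since ΔE = (2² − 1²)E_1, E_1 = 3.453×10^-18 J, and L = h/√(8m_eE_1) = 1.32×10^-10 m = 0.132 nm.

L = 0.132 nm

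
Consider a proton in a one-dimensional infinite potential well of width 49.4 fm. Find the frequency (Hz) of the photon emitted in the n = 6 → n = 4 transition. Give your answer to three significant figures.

E_1 = h²/(8m_pL²) = 1.344×10^-14 J and ΔE = (6² − 4²)E_1 = 2.688×10^-13 J.
f = ΔE/h = 2.688×10^-13/6.626×10^-34 = 4.06×10^20 Hz.

f = 4.06×10^20 Hz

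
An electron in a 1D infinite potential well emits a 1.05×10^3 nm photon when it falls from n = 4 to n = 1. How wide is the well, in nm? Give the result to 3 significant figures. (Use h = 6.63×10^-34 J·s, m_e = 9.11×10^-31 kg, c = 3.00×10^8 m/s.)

L = 2.19 nm

The photon carries ΔE = hc/λ = 6.63×10^-34·3.00×10^8/1.05×10^-6 m = 1.894×10^-19 J.
Since ΔE = (4² − 1²)E_1, E_1 = 1.263×10^-20 J, and L = h/√(8m_eE_1) = 2.19×10^-9 m = 2.19 nm.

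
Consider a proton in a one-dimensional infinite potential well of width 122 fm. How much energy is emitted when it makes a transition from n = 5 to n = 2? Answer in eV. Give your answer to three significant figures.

|ΔE| = 2.89×10^5 eV

E_1 = h²/(8m_pL²) = 2.204×10^-15 J.
|ΔE| = |5² − 2²|·E_1 = 21·2.204×10^-15 J = 4.628×10^-14 J = 2.89×10^5 eV.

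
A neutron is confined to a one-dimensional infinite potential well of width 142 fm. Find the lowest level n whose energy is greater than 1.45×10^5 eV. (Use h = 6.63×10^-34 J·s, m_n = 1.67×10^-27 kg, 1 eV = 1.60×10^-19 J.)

E_1 = h²/(8m_nL²) = 1.632×10^-15 J = 1.020×10^4 eV.
Need n² > 1.45×10^5/1.020×10^4 = 14.22, i.e. n > 3.771.
The smallest integer satisfying this is n = 4.

n = 4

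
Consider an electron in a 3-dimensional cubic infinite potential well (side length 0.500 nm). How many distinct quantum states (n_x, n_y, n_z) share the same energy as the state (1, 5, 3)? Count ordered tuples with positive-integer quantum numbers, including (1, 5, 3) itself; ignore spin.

The level has n_x² + n_y² + n_z² = 35. The ordered positive-integer solutions are (1, 3, 5), (1, 5, 3), (3, 1, 5), (3, 5, 1), (5, 1, 3), (5, 3, 1).
That gives 6 states.

degeneracy = 6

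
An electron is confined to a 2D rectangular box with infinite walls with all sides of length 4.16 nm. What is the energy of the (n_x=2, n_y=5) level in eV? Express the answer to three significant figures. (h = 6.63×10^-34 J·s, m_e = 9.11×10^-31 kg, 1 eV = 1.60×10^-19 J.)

E = 0.632 eV

For a 2D rectangular well E = (h²/8m_e)·Σ n_i²/L_i² = (6.63×10^-34)²/(8·9.11×10^-31) · [2²/(4.16 nm)² + 5²/(4.16 nm)²].
Evaluating gives E = 1.011×10^-19 J = 0.632 eV.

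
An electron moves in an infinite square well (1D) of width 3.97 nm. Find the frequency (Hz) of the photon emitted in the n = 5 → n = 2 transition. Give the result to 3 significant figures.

f = 1.21×10^14 Hz

E_1 = h²/(8m_eL²) = 3.823×10^-21 J and ΔE = (5² − 2²)E_1 = 8.028×10^-20 J.
f = ΔE/h = 8.028×10^-20/6.626×10^-34 = 1.21×10^14 Hz.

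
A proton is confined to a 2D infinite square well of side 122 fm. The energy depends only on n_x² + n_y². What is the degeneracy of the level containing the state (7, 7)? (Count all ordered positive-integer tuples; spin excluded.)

degeneracy = 1

The level has n_x² + n_y² = 98. The ordered positive-integer solutions are (7, 7).
That gives 1 state.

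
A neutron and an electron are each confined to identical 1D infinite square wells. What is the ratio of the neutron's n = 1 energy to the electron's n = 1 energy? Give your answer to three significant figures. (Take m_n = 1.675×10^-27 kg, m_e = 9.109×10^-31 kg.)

5.44×10^-4

E_n ∝ 1/m at fixed n and L, so the ratio is m_e/m_n = 9.109×10^-31/1.675×10^-27 = 5.44×10^-4.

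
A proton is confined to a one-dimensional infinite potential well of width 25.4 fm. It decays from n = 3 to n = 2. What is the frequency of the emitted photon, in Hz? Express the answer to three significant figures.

E_1 = h²/(8m_pL²) = 5.085×10^-14 J and ΔE = (3² − 2²)E_1 = 2.543×10^-13 J.
f = ΔE/h = 2.543×10^-13/6.626×10^-34 = 3.84×10^20 Hz.

f = 3.84×10^20 Hz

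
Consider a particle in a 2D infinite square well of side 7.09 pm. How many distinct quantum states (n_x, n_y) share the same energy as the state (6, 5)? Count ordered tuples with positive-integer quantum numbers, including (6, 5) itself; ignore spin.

The level has n_x² + n_y² = 61. The ordered positive-integer solutions are (5, 6), (6, 5).
That gives 2 states.

degeneracy = 2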